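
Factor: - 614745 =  - 3^2 * 5^1*19^1*719^1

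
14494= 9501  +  4993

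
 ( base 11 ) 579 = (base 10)691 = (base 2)1010110011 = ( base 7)2005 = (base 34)KB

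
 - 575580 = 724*(-795) 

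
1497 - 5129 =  - 3632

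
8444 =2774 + 5670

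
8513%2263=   1724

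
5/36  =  5/36 = 0.14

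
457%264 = 193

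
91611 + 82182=173793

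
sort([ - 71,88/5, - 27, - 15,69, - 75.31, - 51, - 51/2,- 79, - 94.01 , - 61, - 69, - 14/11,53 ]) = [ - 94.01, - 79, - 75.31, - 71 , - 69,  -  61, - 51, - 27, - 51/2,  -  15,-14/11,88/5,53, 69 ] 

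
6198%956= 462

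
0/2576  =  0 = 0.00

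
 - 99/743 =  - 1+644/743=- 0.13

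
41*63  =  2583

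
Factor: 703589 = 19^2*1949^1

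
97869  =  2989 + 94880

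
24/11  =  2+2/11  =  2.18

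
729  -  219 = 510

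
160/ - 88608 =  -1  +  2764/2769= - 0.00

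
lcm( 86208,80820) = 1293120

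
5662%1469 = 1255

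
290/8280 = 29/828 = 0.04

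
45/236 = 45/236 = 0.19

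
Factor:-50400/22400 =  - 2^( - 2 )*3^2 = -9/4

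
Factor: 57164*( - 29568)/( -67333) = 241460736/9619  =  2^9*3^1*11^1*31^1*461^1* 9619^ ( - 1)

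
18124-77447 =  - 59323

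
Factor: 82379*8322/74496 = 114259673/12416 = 2^( - 7) * 11^1  *19^1 * 73^1 * 97^( - 1)*7489^1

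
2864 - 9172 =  - 6308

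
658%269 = 120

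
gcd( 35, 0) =35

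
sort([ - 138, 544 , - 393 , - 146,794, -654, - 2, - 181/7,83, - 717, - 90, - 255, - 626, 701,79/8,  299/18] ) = [ - 717,-654, - 626, - 393, - 255, -146, - 138,-90, - 181/7, - 2,79/8,299/18,83,544,  701, 794]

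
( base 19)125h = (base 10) 7693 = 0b1111000001101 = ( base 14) 2b37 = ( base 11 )5864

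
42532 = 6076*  7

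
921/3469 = 921/3469 = 0.27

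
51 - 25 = 26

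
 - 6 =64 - 70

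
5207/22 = 236 + 15/22 = 236.68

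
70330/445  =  14066/89 = 158.04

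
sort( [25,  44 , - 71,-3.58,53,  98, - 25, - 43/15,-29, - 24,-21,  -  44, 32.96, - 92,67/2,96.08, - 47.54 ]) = [ - 92,- 71, - 47.54, - 44, - 29,  -  25, - 24,-21,- 3.58,- 43/15,25,32.96,67/2,44,53,96.08,98]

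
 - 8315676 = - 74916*111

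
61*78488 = 4787768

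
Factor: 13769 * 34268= 471836092=2^2* 7^2 * 13^1 * 281^1 * 659^1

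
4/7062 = 2/3531 = 0.00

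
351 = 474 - 123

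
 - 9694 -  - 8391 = -1303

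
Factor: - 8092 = -2^2*7^1*17^2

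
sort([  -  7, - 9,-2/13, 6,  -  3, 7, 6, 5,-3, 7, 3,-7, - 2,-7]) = [- 9, - 7, - 7 , - 7, - 3 ,-3,-2,-2/13, 3,5, 6,6,7, 7]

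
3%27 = 3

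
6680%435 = 155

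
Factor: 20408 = 2^3 *2551^1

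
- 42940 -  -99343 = 56403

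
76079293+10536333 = 86615626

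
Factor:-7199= - 23^1*313^1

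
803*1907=1531321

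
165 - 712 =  - 547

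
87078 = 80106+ 6972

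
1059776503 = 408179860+651596643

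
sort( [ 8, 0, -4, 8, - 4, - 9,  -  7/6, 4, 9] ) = [ - 9, - 4 , -4, - 7/6,0, 4,8,8 , 9]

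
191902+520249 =712151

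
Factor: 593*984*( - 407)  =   - 2^3*3^1*11^1*37^1*41^1*593^1 = -237489384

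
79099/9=8788 + 7/9 = 8788.78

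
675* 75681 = 51084675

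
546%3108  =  546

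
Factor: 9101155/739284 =2^( - 2)*3^ ( - 1)*5^1*13^( - 1 )*457^1*569^1 * 677^( - 1 )  =  1300165/105612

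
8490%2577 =759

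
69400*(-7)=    - 485800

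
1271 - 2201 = -930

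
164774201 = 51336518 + 113437683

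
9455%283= 116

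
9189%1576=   1309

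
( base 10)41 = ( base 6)105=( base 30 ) 1b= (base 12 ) 35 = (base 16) 29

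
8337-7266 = 1071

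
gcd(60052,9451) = 1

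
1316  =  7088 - 5772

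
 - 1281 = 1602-2883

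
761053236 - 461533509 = 299519727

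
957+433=1390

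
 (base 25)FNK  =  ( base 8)23362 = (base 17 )2088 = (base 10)9970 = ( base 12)592A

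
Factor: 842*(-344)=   -  289648 = -2^4*43^1*421^1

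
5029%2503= 23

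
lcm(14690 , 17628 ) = 88140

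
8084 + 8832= 16916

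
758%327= 104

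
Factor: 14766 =2^1*3^1*23^1*107^1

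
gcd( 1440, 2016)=288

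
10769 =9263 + 1506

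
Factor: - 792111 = -3^1*229^1*1153^1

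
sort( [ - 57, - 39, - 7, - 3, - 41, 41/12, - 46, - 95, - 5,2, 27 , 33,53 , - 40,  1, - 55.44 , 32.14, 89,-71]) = [ - 95, - 71, - 57, - 55.44,-46 ,-41, - 40, - 39, - 7 , - 5, - 3, 1,2,41/12, 27, 32.14, 33, 53, 89]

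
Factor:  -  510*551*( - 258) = 72500580 = 2^2 * 3^2*5^1 *17^1 * 19^1*29^1*43^1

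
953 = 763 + 190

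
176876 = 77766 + 99110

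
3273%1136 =1001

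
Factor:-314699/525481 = -427/713 = - 7^1*23^(  -  1 )*31^( - 1)*61^1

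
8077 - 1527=6550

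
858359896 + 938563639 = 1796923535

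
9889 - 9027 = 862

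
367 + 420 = 787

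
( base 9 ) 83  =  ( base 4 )1023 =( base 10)75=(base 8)113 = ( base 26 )2n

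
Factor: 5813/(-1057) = -7^(-1 )*151^(-1)*5813^1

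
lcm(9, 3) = 9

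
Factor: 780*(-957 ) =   -  746460 = -  2^2*3^2 *5^1*11^1*13^1*29^1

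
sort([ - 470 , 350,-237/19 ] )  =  [-470  , - 237/19,350 ] 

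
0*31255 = 0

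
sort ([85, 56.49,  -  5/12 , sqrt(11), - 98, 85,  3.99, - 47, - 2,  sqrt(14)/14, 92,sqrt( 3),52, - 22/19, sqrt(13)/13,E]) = [  -  98, - 47, - 2, - 22/19, - 5/12, sqrt(14 ) /14, sqrt( 13)/13, sqrt(3 ),E , sqrt (11 ), 3.99,52,56.49, 85,85, 92 ] 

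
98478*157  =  15461046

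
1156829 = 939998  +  216831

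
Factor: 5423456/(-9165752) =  - 677932/1145719 = -2^2*19^(  -  1)*47^(  -  1)*1283^( - 1 )*169483^1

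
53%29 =24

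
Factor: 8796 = 2^2*3^1*733^1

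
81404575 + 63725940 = 145130515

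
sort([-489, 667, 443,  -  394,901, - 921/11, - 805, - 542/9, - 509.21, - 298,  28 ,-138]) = [  -  805, - 509.21,-489,-394, - 298, - 138,-921/11, - 542/9 , 28, 443, 667,901 ] 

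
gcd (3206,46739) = 7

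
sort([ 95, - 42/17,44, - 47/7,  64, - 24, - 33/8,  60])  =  [ - 24,  -  47/7, - 33/8, - 42/17, 44,60,64,  95] 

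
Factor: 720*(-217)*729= - 113898960  =  - 2^4*3^8*5^1*7^1*31^1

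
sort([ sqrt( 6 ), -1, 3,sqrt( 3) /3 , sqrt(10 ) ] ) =[-1,sqrt( 3) /3, sqrt(6), 3, sqrt( 10)]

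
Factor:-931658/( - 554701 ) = 2^1*13^1*109^( - 1)*727^ (-1)*5119^1 = 133094/79243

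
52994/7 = 52994/7 =7570.57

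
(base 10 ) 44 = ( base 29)1F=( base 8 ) 54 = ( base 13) 35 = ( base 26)1i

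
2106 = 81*26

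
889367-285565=603802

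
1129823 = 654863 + 474960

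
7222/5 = 1444+ 2/5 = 1444.40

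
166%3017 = 166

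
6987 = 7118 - 131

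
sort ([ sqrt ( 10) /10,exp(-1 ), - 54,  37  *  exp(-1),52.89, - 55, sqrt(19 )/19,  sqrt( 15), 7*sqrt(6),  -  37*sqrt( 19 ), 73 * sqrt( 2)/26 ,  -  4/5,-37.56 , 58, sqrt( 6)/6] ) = [-37*sqrt( 19), - 55,-54 , - 37.56,-4/5 , sqrt(19 ) /19,sqrt( 10)/10,exp ( - 1),sqrt(6)/6, sqrt(15), 73*sqrt(2 ) /26, 37*exp( -1 ) , 7*sqrt (6 ),  52.89,58 ]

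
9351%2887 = 690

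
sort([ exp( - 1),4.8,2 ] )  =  [ exp ( - 1),2,4.8 ]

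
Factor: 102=2^1*3^1*17^1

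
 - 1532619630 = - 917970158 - 614649472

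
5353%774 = 709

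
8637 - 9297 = - 660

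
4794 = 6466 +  - 1672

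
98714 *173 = 17077522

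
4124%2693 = 1431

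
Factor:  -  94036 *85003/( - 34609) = 2^2*53^(-1)*167^1*509^1*653^( - 1) *23509^1 = 7993342108/34609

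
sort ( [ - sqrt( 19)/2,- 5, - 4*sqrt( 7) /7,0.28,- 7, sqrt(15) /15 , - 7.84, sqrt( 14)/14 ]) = [ - 7.84, - 7, - 5,- sqrt( 19 ) /2, - 4*sqrt( 7)/7, sqrt( 15 ) /15, sqrt(14 ) /14, 0.28 ] 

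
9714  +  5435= 15149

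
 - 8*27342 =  - 218736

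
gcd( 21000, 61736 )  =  8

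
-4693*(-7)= 32851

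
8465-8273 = 192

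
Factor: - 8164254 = -2^1 *3^1*7^1*29^1*6703^1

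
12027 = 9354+2673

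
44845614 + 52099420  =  96945034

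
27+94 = 121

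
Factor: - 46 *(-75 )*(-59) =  - 2^1*3^1*5^2*23^1*59^1 = -203550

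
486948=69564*7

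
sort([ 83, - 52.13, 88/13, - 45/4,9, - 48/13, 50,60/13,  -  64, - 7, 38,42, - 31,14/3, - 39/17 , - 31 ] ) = [  -  64 ,- 52.13, - 31, - 31, - 45/4, - 7,  -  48/13, - 39/17, 60/13,  14/3,88/13, 9,38,42,50 , 83]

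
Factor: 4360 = 2^3*5^1*109^1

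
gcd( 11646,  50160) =6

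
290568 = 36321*8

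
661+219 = 880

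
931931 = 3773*247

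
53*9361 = 496133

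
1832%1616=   216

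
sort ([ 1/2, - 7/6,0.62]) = [ - 7/6,1/2,0.62 ]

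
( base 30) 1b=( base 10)41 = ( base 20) 21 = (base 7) 56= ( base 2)101001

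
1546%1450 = 96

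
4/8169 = 4/8169 = 0.00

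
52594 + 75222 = 127816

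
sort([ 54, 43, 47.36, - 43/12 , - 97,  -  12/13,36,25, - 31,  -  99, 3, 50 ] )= [ - 99, -97, - 31 ,-43/12, - 12/13 , 3,25, 36, 43, 47.36, 50,54] 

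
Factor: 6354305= 5^1*1270861^1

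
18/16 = 1 + 1/8 = 1.12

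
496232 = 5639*88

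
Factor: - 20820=  -  2^2  *3^1*5^1*347^1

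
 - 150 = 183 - 333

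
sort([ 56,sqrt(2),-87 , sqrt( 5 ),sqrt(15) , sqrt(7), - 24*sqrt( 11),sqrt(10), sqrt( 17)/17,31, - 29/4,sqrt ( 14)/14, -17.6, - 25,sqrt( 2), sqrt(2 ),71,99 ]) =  [ - 87,  -  24 * sqrt(11 ), -25, - 17.6,-29/4,sqrt(17 ) /17,sqrt(14 )/14, sqrt ( 2 ),sqrt( 2),sqrt( 2 ),sqrt( 5), sqrt(7 ),sqrt( 10 ),sqrt(15), 31,56,71,99 ] 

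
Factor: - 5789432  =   - 2^3 * 11^1*65789^1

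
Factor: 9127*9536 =87035072 =2^6*149^1*9127^1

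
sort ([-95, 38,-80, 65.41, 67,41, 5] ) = [-95, - 80, 5, 38,41,65.41, 67 ]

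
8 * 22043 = 176344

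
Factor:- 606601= -43^1 * 14107^1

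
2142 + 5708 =7850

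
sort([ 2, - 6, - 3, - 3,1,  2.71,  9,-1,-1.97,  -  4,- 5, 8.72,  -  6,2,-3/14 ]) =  [ - 6,-6, - 5,-4, - 3,-3, - 1.97, - 1, - 3/14,1 , 2,2, 2.71 , 8.72,9 ]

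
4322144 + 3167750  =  7489894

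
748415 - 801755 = -53340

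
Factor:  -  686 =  - 2^1*7^3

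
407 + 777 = 1184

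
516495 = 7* 73785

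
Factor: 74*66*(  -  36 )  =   - 175824 = - 2^4*3^3*11^1*37^1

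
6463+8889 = 15352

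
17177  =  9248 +7929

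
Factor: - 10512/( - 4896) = 2^( - 1)*17^(  -  1 )*73^1 =73/34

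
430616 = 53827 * 8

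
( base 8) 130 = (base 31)2q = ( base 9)107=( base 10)88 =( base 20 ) 48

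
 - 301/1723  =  -301/1723=- 0.17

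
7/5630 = 7/5630= 0.00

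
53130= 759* 70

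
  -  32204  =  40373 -72577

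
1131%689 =442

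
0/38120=0 = 0.00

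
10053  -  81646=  -71593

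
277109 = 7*39587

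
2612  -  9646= - 7034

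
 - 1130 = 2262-3392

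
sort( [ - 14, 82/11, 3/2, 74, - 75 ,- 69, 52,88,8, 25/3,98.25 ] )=[ - 75,-69, - 14, 3/2,82/11,8,25/3 , 52,74,88, 98.25]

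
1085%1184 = 1085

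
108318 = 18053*6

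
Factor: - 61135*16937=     -  5^1*12227^1*16937^1 = - 1035443495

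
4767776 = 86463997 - 81696221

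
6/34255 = 6/34255=0.00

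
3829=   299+3530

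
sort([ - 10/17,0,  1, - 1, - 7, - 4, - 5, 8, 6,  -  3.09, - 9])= [- 9, - 7, - 5,- 4, - 3.09, - 1, - 10/17,0, 1, 6,8 ] 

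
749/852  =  749/852= 0.88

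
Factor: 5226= 2^1*3^1*13^1*67^1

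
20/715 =4/143 = 0.03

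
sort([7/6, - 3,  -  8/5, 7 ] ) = [-3, - 8/5, 7/6, 7]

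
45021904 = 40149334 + 4872570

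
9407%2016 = 1343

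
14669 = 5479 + 9190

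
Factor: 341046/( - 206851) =-2^1*3^2 * 61^( - 1)* 3391^(- 1 ) * 18947^1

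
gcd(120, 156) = 12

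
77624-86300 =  - 8676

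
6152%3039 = 74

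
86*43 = 3698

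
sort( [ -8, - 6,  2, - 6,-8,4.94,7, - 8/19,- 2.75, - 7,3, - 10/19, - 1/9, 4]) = [ - 8, - 8, - 7, - 6, - 6,-2.75, - 10/19, - 8/19,-1/9, 2, 3, 4,4.94,7]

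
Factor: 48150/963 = 50 = 2^1*5^2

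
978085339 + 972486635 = 1950571974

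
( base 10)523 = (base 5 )4043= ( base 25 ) KN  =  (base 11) 436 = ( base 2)1000001011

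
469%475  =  469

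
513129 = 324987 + 188142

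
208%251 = 208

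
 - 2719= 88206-90925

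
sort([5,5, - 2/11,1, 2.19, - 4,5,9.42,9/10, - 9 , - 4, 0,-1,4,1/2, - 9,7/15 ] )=[-9, - 9, - 4,-4, - 1,-2/11,0,7/15, 1/2,9/10 , 1 , 2.19,4, 5, 5, 5,9.42]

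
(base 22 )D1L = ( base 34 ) 5gb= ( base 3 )22200122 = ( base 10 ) 6335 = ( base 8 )14277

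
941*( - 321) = - 302061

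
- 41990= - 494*85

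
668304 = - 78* ( - 8568 ) 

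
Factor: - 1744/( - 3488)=2^( - 1 ) = 1/2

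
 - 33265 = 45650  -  78915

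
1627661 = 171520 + 1456141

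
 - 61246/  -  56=1093 + 19/28 = 1093.68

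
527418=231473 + 295945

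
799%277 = 245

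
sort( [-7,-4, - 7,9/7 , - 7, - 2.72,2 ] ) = [ - 7,-7, - 7,- 4, - 2.72,9/7,  2 ] 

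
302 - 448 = -146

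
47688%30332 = 17356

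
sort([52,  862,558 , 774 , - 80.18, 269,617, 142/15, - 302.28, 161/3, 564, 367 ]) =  [  -  302.28, - 80.18, 142/15,52 , 161/3,  269, 367, 558, 564,  617, 774, 862 ] 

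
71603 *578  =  41386534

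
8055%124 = 119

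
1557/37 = 42  +  3/37  =  42.08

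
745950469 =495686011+250264458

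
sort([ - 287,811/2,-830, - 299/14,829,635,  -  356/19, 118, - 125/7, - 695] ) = [ - 830, - 695, - 287, - 299/14, -356/19,  -  125/7 , 118,811/2,635, 829 ]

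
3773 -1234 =2539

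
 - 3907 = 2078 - 5985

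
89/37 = 2 + 15/37= 2.41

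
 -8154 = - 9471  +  1317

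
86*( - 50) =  - 4300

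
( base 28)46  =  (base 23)53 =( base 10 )118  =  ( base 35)3D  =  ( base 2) 1110110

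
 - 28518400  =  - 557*51200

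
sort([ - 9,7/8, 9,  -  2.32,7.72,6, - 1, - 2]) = [ - 9, -2.32, - 2,-1,7/8,6 , 7.72 , 9 ]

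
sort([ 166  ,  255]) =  [ 166,255] 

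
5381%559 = 350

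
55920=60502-4582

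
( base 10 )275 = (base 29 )9E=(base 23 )BM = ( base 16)113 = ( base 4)10103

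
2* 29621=59242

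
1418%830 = 588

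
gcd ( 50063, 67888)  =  1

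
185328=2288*81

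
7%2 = 1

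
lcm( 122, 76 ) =4636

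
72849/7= 10407 = 10407.00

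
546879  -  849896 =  - 303017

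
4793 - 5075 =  - 282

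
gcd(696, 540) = 12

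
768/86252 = 192/21563 = 0.01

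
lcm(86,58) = 2494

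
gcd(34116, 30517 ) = 1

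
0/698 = 0 = 0.00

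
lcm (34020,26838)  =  2415420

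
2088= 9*232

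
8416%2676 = 388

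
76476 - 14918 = 61558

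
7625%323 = 196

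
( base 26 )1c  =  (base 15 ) 28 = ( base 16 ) 26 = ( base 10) 38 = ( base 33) 15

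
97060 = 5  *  19412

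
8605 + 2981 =11586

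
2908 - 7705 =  - 4797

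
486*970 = 471420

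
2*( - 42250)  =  - 84500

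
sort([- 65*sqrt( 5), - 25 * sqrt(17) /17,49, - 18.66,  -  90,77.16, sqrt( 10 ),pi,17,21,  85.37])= [-65*sqrt( 5), - 90,  -  18.66, - 25*sqrt( 17) /17 , pi,sqrt (10),17,21,49, 77.16,85.37] 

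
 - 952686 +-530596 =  - 1483282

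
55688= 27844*2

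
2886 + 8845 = 11731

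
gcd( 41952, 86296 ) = 184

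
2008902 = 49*40998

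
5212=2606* 2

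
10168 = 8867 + 1301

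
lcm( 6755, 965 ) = 6755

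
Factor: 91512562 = 2^1*45756281^1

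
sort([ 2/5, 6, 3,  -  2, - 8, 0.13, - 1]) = [ - 8, -2,  -  1, 0.13, 2/5,3, 6 ]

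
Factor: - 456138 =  - 2^1*3^3 *8447^1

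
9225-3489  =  5736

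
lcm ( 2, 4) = 4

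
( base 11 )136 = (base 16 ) A0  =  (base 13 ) c4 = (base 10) 160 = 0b10100000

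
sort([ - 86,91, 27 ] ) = [ - 86, 27 , 91 ] 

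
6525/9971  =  6525/9971=0.65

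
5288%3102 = 2186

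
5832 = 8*729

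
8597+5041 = 13638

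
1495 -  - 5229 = 6724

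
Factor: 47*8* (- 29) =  - 2^3*29^1*47^1 = - 10904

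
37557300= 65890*570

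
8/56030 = 4/28015= 0.00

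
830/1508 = 415/754  =  0.55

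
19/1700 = 19/1700=0.01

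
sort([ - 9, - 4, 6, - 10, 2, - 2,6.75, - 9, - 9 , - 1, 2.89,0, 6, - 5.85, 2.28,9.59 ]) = [ - 10, - 9, - 9, - 9,  -  5.85, - 4,-2, - 1, 0, 2, 2.28 , 2.89, 6, 6,6.75, 9.59 ]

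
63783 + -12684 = 51099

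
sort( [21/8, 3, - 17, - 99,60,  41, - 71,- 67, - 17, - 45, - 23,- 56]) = [ - 99,  -  71, - 67, - 56,  -  45, - 23, - 17,- 17, 21/8, 3,41,  60]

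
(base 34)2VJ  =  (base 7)12604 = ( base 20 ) 895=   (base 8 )6471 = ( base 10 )3385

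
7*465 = 3255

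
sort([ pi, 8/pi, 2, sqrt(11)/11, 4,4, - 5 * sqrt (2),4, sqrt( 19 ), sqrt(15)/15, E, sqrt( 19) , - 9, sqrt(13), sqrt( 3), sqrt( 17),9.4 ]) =[ - 9,  -  5*sqrt(2 ),sqrt(15) /15,sqrt( 11)/11, sqrt(3),2, 8/pi, E,pi, sqrt( 13),4, 4, 4,sqrt(17 ),sqrt(19), sqrt( 19) , 9.4 ]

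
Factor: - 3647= -7^1*521^1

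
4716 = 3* 1572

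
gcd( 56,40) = 8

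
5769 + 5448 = 11217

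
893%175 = 18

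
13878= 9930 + 3948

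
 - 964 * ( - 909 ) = 876276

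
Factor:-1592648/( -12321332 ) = 2^1 * 47^(-1)*65539^( - 1)*  199081^1 =398162/3080333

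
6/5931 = 2/1977=0.00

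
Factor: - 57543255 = - 3^2*5^1 * 7^1*11^1*16607^1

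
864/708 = 1 + 13/59=1.22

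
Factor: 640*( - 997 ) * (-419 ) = 2^7*5^1*419^1 * 997^1 = 267355520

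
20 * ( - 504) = -10080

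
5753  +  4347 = 10100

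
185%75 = 35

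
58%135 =58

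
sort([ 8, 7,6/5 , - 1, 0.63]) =[-1,0.63, 6/5,  7,  8] 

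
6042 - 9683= - 3641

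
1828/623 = 1828/623 = 2.93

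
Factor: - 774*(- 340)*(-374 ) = - 2^4*3^2*5^1*11^1*17^2*43^1=   -  98421840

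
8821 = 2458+6363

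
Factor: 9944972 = 2^2*2486243^1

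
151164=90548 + 60616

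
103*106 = 10918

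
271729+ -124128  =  147601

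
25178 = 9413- - 15765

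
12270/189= 4090/63 = 64.92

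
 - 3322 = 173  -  3495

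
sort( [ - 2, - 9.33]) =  [ - 9.33, - 2]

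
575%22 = 3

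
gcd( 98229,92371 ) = 1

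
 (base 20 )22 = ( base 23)1j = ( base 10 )42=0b101010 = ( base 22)1K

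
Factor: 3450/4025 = 6/7  =  2^1*3^1*7^ ( - 1)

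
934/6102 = 467/3051  =  0.15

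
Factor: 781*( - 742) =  - 2^1*7^1*11^1*53^1*71^1 = -  579502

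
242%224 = 18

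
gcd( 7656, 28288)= 8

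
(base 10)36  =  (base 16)24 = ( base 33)13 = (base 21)1F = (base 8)44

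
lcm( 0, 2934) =0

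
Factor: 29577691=11^1*13^1*397^1*521^1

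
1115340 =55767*20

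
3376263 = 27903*121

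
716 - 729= - 13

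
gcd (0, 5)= 5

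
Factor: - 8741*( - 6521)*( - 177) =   -  3^1*59^1 * 6521^1 * 8741^1 = - 10089010797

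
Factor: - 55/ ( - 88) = 5/8 = 2^ (-3) * 5^1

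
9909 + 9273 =19182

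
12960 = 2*6480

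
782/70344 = 391/35172 =0.01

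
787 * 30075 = 23669025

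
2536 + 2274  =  4810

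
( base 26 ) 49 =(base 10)113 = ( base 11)a3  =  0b1110001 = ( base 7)221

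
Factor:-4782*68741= - 2^1*3^1*53^1 * 797^1*  1297^1 = -328719462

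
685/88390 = 137/17678 = 0.01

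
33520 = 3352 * 10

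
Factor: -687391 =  - 367^1*1873^1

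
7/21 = 1/3= 0.33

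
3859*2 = 7718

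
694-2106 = - 1412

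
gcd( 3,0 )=3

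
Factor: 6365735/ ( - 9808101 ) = -3^( -3 )*5^1*17^1*47^( - 1 )*59^(- 1 )*131^( - 1)*74891^1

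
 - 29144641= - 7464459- 21680182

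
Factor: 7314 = 2^1 * 3^1*23^1*53^1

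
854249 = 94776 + 759473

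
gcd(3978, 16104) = 6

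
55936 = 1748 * 32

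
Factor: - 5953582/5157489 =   -  2^1*3^( - 1 )*61^( - 1)*823^1*3617^1*28183^(-1 )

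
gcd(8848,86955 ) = 1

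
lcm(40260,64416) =322080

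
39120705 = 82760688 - 43639983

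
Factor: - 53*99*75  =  -393525 = - 3^3*5^2*11^1 * 53^1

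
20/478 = 10/239 = 0.04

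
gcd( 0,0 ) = 0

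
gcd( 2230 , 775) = 5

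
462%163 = 136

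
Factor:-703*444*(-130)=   40577160=2^3*3^1 * 5^1* 13^1 * 19^1*37^2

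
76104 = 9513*8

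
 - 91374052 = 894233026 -985607078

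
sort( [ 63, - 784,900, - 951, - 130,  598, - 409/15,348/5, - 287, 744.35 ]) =[-951, - 784, - 287, - 130, - 409/15, 63, 348/5, 598,744.35,900 ] 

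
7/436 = 7/436 = 0.02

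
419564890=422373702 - 2808812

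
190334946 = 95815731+94519215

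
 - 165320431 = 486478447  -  651798878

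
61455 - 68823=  - 7368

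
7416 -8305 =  - 889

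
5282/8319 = 5282/8319 = 0.63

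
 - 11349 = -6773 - 4576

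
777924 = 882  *882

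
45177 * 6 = 271062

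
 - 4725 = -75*63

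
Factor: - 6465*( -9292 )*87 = 5226331860 = 2^2*3^2*5^1*23^1*29^1 * 101^1*431^1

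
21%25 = 21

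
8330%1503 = 815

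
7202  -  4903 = 2299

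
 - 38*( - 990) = 37620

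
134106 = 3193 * 42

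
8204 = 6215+1989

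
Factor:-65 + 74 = 9 =3^2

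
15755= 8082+7673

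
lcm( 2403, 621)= 55269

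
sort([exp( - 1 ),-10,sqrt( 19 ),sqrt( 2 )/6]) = [-10,sqrt( 2)/6, exp( - 1 ),sqrt( 19 )] 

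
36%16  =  4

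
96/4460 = 24/1115 = 0.02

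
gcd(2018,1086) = 2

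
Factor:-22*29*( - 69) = 44022= 2^1*3^1*11^1*23^1*29^1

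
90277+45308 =135585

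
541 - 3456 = -2915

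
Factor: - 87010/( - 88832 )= 2^(-7) * 5^1*7^1 * 11^1*113^1*347^ (  -  1)= 43505/44416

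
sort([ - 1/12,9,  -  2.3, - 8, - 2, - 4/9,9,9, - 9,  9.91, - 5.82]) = [ - 9, - 8,-5.82,-2.3, - 2, - 4/9, - 1/12,9, 9, 9, 9.91]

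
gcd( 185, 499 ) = 1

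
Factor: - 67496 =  - 2^3  *  11^1 * 13^1*59^1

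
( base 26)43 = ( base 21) 52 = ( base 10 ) 107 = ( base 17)65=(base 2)1101011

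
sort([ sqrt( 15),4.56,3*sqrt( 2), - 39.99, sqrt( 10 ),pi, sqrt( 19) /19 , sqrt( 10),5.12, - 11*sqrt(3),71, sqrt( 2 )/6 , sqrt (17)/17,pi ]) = [ - 39.99, - 11*sqrt( 3 ),sqrt( 19)/19, sqrt( 2)/6,sqrt( 17) /17,pi,  pi,sqrt( 10) , sqrt( 10),sqrt( 15),3*sqrt(2), 4.56,5.12,71]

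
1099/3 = 1099/3 = 366.33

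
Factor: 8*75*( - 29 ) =  -  2^3*3^1*5^2*29^1 = -17400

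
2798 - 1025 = 1773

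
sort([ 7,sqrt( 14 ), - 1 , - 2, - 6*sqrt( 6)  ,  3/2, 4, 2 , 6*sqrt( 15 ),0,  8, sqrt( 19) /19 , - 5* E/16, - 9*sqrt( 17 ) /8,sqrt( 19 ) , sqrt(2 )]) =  [  -  6*sqrt( 6 ) , - 9*sqrt(17 ) /8  , - 2, - 1, - 5*E/16,0,sqrt( 19) /19 , sqrt( 2), 3/2, 2 , sqrt(14),4 , sqrt( 19),7,8, 6*sqrt(15 )]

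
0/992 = 0 = 0.00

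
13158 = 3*4386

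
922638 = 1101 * 838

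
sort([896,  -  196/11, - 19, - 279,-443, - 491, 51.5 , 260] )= [  -  491, - 443, - 279,- 19, - 196/11, 51.5,260, 896 ] 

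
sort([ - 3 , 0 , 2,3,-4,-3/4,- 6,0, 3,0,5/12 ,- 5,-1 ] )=[ - 6  , - 5, - 4, - 3 , - 1, - 3/4, 0, 0, 0, 5/12,  2 , 3,3 ] 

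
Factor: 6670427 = 6670427^1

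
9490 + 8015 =17505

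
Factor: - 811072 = -2^6*19^1*23^1*29^1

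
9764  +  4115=13879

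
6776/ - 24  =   - 847/3 = - 282.33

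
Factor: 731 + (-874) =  - 143 = -11^1*13^1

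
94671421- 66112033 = 28559388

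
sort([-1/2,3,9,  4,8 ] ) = [ - 1/2,3,  4, 8, 9]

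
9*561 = 5049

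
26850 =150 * 179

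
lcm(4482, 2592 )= 215136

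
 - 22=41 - 63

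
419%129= 32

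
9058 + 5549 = 14607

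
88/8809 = 88/8809 = 0.01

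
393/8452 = 393/8452 = 0.05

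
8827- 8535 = 292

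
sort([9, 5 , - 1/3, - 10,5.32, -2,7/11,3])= [ - 10,  -  2, - 1/3,7/11, 3,5,5.32, 9] 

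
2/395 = 2/395 = 0.01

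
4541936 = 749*6064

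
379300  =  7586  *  50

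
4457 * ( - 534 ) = -2380038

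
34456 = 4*8614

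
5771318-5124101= 647217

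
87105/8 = 87105/8 =10888.12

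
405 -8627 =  - 8222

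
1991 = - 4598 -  - 6589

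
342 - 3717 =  - 3375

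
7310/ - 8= - 3655/4 = -913.75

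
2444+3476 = 5920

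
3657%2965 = 692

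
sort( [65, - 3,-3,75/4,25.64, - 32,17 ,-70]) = [- 70  ,  -  32, - 3, - 3,17,75/4,25.64 , 65]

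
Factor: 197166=2^1*3^1*17^1*1933^1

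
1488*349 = 519312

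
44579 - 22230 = 22349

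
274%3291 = 274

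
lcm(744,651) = 5208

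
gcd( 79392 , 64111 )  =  1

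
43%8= 3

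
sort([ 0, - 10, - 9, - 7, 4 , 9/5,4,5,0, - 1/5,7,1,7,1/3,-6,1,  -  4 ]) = [ - 10, - 9, - 7, - 6, - 4,- 1/5, 0,0,1/3,  1  ,  1,9/5,  4,4,5 , 7,7]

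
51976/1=51976 = 51976.00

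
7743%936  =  255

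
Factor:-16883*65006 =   -  1097496298 = - 2^1*16883^1*32503^1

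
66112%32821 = 470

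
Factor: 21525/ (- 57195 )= - 35/93 = -3^(-1)*5^1*7^1*31^(- 1)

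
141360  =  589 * 240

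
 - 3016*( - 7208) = 21739328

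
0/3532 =0 = 0.00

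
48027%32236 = 15791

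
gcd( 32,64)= 32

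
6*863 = 5178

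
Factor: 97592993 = 3581^1*27253^1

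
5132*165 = 846780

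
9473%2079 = 1157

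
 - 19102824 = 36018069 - 55120893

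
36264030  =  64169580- 27905550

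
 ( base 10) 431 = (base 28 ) FB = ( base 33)D2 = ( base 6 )1555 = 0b110101111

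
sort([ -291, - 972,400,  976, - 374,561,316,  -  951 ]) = [ - 972, - 951,  -  374, - 291,316,400,561,  976] 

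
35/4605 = 7/921  =  0.01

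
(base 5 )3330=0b111010001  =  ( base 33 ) E3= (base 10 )465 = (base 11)393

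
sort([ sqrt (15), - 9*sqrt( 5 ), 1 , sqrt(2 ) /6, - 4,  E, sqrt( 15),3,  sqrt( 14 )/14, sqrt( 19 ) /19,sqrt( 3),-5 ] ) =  [ - 9*sqrt ( 5 ), - 5, - 4, sqrt(19)/19,sqrt(2 ) /6,sqrt( 14 ) /14,1, sqrt( 3),E, 3, sqrt(15 ),sqrt( 15) ]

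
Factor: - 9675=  - 3^2*5^2 * 43^1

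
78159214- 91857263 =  - 13698049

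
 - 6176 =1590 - 7766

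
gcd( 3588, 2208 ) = 276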